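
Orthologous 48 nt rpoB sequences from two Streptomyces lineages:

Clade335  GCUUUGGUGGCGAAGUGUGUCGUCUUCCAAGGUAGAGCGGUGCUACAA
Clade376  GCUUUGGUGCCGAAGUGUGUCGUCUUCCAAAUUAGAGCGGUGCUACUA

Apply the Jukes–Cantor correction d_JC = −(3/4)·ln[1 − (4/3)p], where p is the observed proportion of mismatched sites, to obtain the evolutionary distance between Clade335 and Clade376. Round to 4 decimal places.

Differing sites — 10:G/C; 31:G/A; 32:G/U; 47:A/U.
p = 4/48 = 0.083333.
d = −0.75 · ln(1 − (4/3)·0.083333) = −0.75 · ln(0.888889) = −0.75 · (-0.117783) = 0.0883.

0.0883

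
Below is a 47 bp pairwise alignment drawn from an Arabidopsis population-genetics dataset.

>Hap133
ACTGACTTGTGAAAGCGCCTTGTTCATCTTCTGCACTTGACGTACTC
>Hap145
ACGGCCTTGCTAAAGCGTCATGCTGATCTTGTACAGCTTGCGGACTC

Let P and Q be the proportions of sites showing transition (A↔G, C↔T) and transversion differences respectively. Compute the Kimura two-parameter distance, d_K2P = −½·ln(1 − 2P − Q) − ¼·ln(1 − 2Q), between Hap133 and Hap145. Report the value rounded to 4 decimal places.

0.4167

Differing sites — 3:T/G (Tv); 5:A/C (Tv); 10:T/C (Ti); 11:G/T (Tv); 18:C/T (Ti); 20:T/A (Tv); 23:T/C (Ti); 25:C/G (Tv); 31:C/G (Tv); 33:G/A (Ti); 36:C/G (Tv); 37:T/C (Ti); 39:G/T (Tv); 40:A/G (Ti); 43:T/G (Tv).
Of the 15 differences, 6 transitions and 9 transversions over 47 sites: P = 6/47 = 0.127660, Q = 9/47 = 0.191489.
d = −0.5·ln(0.553191) − 0.25·ln(0.617022) = −0.5·(-0.592052) − 0.25·(-0.482851) = 0.4167.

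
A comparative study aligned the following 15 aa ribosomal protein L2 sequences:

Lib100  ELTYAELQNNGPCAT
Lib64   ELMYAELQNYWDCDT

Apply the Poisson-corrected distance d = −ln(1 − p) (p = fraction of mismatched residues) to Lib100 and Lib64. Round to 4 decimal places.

0.4055

Mismatches occur at site 3 (T/M), site 10 (N/Y), site 11 (G/W), site 12 (P/D), site 14 (A/D).
p = 5/15 = 0.333333.
d = −ln(1 − 0.333333) = −ln(0.666667) = 0.4055.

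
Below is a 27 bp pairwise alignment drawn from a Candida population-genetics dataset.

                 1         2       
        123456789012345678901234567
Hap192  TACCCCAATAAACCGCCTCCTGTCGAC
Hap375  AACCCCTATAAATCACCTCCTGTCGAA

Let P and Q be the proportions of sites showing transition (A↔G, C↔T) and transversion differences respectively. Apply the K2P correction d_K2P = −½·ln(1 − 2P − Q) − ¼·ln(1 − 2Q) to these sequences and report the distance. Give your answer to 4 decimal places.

The sequences differ at positions 1 (T/A, transversion), 7 (A/T, transversion), 13 (C/T, transition), 15 (G/A, transition), 27 (C/A, transversion).
Of the 5 differences, 2 transitions and 3 transversions over 27 sites: P = 2/27 = 0.074074, Q = 3/27 = 0.111111.
d = −0.5·ln(0.740741) − 0.25·ln(0.777778) = −0.5·(-0.300104) − 0.25·(-0.251314) = 0.2129.

0.2129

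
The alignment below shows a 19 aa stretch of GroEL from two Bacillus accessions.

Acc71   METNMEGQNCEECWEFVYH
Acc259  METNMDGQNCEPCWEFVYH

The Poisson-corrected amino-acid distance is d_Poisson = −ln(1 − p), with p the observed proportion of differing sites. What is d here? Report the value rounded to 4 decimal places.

0.1112

The sequences differ at positions 6 (E/D), 12 (E/P).
p = 2/19 = 0.105263.
d = −ln(1 − 0.105263) = −ln(0.894737) = 0.1112.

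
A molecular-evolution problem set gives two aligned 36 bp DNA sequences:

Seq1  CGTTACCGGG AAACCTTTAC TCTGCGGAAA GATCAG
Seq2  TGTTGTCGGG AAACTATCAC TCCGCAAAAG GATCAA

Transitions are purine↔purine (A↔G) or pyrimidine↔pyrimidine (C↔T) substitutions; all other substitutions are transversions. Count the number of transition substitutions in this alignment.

Differing sites — 1:C/T (Ti); 5:A/G (Ti); 6:C/T (Ti); 15:C/T (Ti); 16:T/A (Tv); 18:T/C (Ti); 23:T/C (Ti); 26:G/A (Ti); 27:G/A (Ti); 30:A/G (Ti); 36:G/A (Ti).
Of the 11 differences, 10 transitions and 1 transversion, so the answer is 10.

10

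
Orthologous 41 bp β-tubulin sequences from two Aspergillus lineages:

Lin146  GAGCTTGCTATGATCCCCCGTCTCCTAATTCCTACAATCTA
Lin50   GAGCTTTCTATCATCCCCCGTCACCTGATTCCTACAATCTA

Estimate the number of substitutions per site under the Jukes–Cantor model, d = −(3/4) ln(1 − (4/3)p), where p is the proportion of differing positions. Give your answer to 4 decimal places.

0.1045

The sequences differ at positions 7 (G/T), 12 (G/C), 23 (T/A), 27 (A/G).
p = 4/41 = 0.097561.
d = −0.75 · ln(1 − (4/3)·0.097561) = −0.75 · ln(0.869919) = −0.75 · (-0.139355) = 0.1045.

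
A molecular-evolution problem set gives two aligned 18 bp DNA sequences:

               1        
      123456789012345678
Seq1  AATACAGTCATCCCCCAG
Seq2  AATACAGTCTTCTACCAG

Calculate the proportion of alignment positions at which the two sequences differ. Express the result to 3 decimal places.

The sequences differ at positions 10 (A/T), 13 (C/T), 14 (C/A).
There are 3 differences over 18 sites, so p = 3/18 = 0.167.

0.167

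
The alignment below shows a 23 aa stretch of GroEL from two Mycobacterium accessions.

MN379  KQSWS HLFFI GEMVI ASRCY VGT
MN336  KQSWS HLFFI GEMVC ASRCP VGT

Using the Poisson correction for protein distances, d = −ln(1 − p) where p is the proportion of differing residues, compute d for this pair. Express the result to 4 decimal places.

0.0910

Mismatches occur at site 15 (I/C), site 20 (Y/P).
p = 2/23 = 0.086957.
d = −ln(1 − 0.086957) = −ln(0.913043) = 0.0910.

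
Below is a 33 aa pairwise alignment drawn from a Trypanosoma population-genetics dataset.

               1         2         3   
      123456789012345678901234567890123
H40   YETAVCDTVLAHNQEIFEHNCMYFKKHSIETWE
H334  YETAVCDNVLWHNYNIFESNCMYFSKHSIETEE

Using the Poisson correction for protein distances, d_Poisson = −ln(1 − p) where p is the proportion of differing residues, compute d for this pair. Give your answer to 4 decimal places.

0.2384

Differing sites — 8:T/N; 11:A/W; 14:Q/Y; 15:E/N; 19:H/S; 25:K/S; 32:W/E.
p = 7/33 = 0.212121.
d = −ln(1 − 0.212121) = −ln(0.787879) = 0.2384.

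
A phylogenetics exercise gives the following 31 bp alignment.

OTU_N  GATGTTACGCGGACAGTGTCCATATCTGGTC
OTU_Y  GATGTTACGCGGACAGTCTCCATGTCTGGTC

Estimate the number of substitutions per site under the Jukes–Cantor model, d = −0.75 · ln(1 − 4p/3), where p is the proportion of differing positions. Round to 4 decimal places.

0.0675

Mismatches occur at site 18 (G↔C), site 24 (A↔G).
p = 2/31 = 0.064516.
d = −0.75 · ln(1 − (4/3)·0.064516) = −0.75 · ln(0.913979) = −0.75 · (-0.089948) = 0.0675.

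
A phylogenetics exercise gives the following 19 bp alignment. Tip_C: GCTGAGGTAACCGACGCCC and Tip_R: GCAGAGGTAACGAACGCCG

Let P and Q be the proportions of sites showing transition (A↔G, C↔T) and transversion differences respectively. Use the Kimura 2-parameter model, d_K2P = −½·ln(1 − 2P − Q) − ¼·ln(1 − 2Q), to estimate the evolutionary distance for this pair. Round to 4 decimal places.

0.2476

The sequences differ at positions 3 (T/A, transversion), 12 (C/G, transversion), 13 (G/A, transition), 19 (C/G, transversion).
Of the 4 differences, 1 transition and 3 transversions over 19 sites: P = 1/19 = 0.052632, Q = 3/19 = 0.157895.
d = −0.5·ln(0.736841) − 0.25·ln(0.684210) = −0.5·(-0.305383) − 0.25·(-0.379490) = 0.2476.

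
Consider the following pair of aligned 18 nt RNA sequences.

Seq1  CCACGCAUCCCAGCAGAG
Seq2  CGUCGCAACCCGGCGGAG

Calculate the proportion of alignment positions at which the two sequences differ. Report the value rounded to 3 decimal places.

Differing sites — 2:C/G; 3:A/U; 8:U/A; 12:A/G; 15:A/G.
There are 5 differences over 18 sites, so p = 5/18 = 0.278.

0.278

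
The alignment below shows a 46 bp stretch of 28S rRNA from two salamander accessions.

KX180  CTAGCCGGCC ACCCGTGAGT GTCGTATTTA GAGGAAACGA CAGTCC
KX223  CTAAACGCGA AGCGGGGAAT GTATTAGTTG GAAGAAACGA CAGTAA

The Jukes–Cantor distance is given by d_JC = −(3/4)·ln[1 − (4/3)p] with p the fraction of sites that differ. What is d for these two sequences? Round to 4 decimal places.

The sequences differ at positions 4 (G/A), 5 (C/A), 8 (G/C), 9 (C/G), 10 (C/A), 12 (C/G), 14 (C/G), 16 (T/G), 19 (G/A), 23 (C/A), 24 (G/T), 27 (T/G), 30 (A/G), 33 (G/A), 45 (C/A), 46 (C/A).
p = 16/46 = 0.347826.
d = −0.75 · ln(1 − (4/3)·0.347826) = −0.75 · ln(0.536232) = −0.75 · (-0.623188) = 0.4674.

0.4674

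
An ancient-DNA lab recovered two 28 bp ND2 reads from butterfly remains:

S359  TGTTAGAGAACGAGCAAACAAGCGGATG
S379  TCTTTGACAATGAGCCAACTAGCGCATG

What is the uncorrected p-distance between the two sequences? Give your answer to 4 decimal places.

0.2500

Mismatches occur at site 2 (G/C), site 5 (A/T), site 8 (G/C), site 11 (C/T), site 16 (A/C), site 20 (A/T), site 25 (G/C).
There are 7 differences over 28 sites, so p = 7/28 = 0.2500.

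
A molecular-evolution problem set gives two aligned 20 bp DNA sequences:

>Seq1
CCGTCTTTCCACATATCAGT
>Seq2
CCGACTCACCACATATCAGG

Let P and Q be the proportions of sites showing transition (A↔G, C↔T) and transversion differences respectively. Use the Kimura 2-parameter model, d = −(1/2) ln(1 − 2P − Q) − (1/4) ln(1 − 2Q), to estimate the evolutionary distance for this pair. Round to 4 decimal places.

0.2330

The sequences differ at positions 4 (T/A, transversion), 7 (T/C, transition), 8 (T/A, transversion), 20 (T/G, transversion).
Of the 4 differences, 1 transition and 3 transversions over 20 sites: P = 1/20 = 0.050000, Q = 3/20 = 0.150000.
d = −0.5·ln(0.750000) − 0.25·ln(0.700000) = −0.5·(-0.287682) − 0.25·(-0.356675) = 0.2330.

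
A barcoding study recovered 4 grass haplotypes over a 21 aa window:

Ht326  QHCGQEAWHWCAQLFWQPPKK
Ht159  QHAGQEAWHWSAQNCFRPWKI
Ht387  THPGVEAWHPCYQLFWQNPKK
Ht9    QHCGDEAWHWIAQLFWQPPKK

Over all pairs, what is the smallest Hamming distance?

2

Pairwise Hamming distances:
  Ht326 vs Ht159: 8
  Ht326 vs Ht387: 6
  Ht326 vs Ht9: 2
  Ht159 vs Ht387: 13
  Ht159 vs Ht9: 9
  Ht387 vs Ht9: 7
The smallest is 2, between Ht326 and Ht9.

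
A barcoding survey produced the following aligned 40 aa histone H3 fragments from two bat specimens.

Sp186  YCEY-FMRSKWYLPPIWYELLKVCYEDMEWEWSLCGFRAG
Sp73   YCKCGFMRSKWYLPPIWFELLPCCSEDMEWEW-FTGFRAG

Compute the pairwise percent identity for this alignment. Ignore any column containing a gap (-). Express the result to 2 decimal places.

78.95%

Excluding the 2 gap columns leaves 38 comparable sites.
Differing sites — 3:E/K; 4:Y/C; 18:Y/F; 22:K/P; 23:V/C; 25:Y/S; 34:L/F; 35:C/T.
30 of the 38 comparable sites match, so the percent identity is 30/38 × 100 = 78.95%.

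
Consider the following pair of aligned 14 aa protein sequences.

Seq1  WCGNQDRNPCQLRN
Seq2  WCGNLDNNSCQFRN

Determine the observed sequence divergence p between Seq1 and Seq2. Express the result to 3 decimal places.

0.286

Mismatches occur at site 5 (Q/L), site 7 (R/N), site 9 (P/S), site 12 (L/F).
There are 4 differences over 14 sites, so p = 4/14 = 0.286.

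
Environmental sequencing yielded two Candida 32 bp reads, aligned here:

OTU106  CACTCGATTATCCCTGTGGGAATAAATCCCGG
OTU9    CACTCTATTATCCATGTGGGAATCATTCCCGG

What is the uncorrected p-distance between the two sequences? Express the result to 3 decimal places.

Differing sites — 6:G/T; 14:C/A; 24:A/C; 26:A/T.
There are 4 differences over 32 sites, so p = 4/32 = 0.125.

0.125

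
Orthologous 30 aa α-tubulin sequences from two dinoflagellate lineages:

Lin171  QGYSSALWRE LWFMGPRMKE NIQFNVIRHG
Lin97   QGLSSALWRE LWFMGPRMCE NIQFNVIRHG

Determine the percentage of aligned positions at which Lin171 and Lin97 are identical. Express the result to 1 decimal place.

93.3%

Mismatches occur at site 3 (Y→L), site 19 (K→C).
28 of the 30 sites match, so the percent identity is 28/30 × 100 = 93.3%.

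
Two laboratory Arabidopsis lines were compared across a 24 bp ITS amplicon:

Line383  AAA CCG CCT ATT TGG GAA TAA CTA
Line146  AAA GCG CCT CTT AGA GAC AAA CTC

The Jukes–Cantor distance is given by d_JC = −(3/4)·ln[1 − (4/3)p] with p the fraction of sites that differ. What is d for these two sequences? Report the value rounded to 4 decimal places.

0.3694

The sequences differ at positions 4 (C/G), 10 (A/C), 13 (T/A), 15 (G/A), 18 (A/C), 19 (T/A), 24 (A/C).
p = 7/24 = 0.291667.
d = −0.75 · ln(1 − (4/3)·0.291667) = −0.75 · ln(0.611111) = −0.75 · (-0.492477) = 0.3694.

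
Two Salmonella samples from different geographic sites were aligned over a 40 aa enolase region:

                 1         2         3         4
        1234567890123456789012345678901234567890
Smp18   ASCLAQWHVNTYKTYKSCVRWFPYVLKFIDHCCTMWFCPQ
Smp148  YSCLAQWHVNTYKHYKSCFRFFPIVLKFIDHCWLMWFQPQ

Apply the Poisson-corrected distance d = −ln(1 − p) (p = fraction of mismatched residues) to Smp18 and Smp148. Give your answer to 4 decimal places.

Mismatches occur at site 1 (A→Y), site 14 (T→H), site 19 (V→F), site 21 (W→F), site 24 (Y→I), site 33 (C→W), site 34 (T→L), site 38 (C→Q).
p = 8/40 = 0.200000.
d = −ln(1 − 0.200000) = −ln(0.800000) = 0.2231.

0.2231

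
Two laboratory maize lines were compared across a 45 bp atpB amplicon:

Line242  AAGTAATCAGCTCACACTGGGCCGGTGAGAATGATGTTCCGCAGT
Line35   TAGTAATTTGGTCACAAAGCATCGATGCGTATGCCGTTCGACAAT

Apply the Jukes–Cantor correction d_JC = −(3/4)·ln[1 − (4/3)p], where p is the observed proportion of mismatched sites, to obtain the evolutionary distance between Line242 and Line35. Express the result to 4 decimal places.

0.5254

Mismatches occur at site 1 (A/T), site 8 (C/T), site 9 (A/T), site 11 (C/G), site 17 (C/A), site 18 (T/A), site 20 (G/C), site 21 (G/A), site 22 (C/T), site 25 (G/A), site 28 (A/C), site 30 (A/T), site 34 (A/C), site 35 (T/C), site 40 (C/G), site 41 (G/A), site 44 (G/A).
p = 17/45 = 0.377778.
d = −0.75 · ln(1 − (4/3)·0.377778) = −0.75 · ln(0.496296) = −0.75 · (-0.700583) = 0.5254.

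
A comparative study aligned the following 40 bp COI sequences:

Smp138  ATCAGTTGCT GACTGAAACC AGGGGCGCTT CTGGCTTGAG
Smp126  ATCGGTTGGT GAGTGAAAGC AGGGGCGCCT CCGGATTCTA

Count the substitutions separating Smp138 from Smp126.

10

Differing sites — 4:A/G; 9:C/G; 13:C/G; 19:C/G; 29:T/C; 32:T/C; 35:C/A; 38:G/C; 39:A/T; 40:G/A.
That gives 10 mismatches out of 40 aligned sites, so the Hamming distance is 10.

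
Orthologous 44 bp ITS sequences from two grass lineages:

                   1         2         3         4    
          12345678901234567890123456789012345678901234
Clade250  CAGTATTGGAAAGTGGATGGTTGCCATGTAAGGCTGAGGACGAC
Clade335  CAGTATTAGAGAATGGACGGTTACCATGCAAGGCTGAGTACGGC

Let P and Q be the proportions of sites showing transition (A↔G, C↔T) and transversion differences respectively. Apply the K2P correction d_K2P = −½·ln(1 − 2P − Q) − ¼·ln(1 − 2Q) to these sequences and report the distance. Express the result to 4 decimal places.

0.2201

Mismatches occur at site 8 (G↔A, transition), site 11 (A↔G, transition), site 13 (G↔A, transition), site 18 (T↔C, transition), site 23 (G↔A, transition), site 29 (T↔C, transition), site 39 (G↔T, transversion), site 43 (A↔G, transition).
Of the 8 differences, 7 transitions and 1 transversion over 44 sites: P = 7/44 = 0.159091, Q = 1/44 = 0.022727.
d = −0.5·ln(0.659091) − 0.25·ln(0.954546) = −0.5·(-0.416894) − 0.25·(-0.046519) = 0.2201.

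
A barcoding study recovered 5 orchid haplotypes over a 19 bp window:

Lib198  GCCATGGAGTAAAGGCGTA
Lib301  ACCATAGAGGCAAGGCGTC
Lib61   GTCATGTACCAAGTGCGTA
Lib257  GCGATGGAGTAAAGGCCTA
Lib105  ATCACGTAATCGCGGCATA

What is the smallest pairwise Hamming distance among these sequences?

2

Pairwise Hamming distances:
  Lib198 vs Lib301: 5
  Lib198 vs Lib61: 6
  Lib198 vs Lib257: 2
  Lib198 vs Lib105: 9
  Lib301 vs Lib61: 10
  Lib301 vs Lib257: 7
  Lib301 vs Lib105: 10
  Lib61 vs Lib257: 8
  Lib61 vs Lib105: 9
  Lib257 vs Lib105: 10
The smallest is 2, between Lib198 and Lib257.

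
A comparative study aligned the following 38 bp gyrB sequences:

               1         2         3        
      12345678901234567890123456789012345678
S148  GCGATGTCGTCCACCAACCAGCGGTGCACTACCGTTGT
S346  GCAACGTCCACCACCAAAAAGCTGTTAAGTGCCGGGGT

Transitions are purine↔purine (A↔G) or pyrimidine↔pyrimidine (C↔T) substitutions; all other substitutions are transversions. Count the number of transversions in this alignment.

10

Mismatches occur at site 3 (G/A, transition), site 5 (T/C, transition), site 9 (G/C, transversion), site 10 (T/A, transversion), site 18 (C/A, transversion), site 19 (C/A, transversion), site 23 (G/T, transversion), site 26 (G/T, transversion), site 27 (C/A, transversion), site 29 (C/G, transversion), site 31 (A/G, transition), site 35 (T/G, transversion), site 36 (T/G, transversion).
Of the 13 differences, 3 transitions and 10 transversions, so the answer is 10.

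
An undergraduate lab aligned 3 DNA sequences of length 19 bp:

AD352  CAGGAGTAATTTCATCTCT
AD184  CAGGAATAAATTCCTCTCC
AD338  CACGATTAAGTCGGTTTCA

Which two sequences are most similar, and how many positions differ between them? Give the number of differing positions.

4

Pairwise Hamming distances:
  AD352 vs AD184: 4
  AD352 vs AD338: 8
  AD184 vs AD338: 8
The smallest is 4, between AD352 and AD184.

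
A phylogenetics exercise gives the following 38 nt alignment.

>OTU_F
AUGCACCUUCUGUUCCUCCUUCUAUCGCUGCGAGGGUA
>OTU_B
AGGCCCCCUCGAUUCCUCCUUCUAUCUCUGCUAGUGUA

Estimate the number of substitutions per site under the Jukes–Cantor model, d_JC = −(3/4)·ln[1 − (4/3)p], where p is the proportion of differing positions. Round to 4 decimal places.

Differing sites — 2:U/G; 5:A/C; 8:U/C; 11:U/G; 12:G/A; 27:G/U; 32:G/U; 35:G/U.
p = 8/38 = 0.210526.
d = −0.75 · ln(1 − (4/3)·0.210526) = −0.75 · ln(0.719299) = −0.75 · (-0.329478) = 0.2471.

0.2471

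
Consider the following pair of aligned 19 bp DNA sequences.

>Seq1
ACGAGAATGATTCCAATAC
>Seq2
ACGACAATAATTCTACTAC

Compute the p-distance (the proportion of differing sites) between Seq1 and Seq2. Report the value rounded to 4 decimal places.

Differing sites — 5:G/C; 9:G/A; 14:C/T; 16:A/C.
There are 4 differences over 19 sites, so p = 4/19 = 0.2105.

0.2105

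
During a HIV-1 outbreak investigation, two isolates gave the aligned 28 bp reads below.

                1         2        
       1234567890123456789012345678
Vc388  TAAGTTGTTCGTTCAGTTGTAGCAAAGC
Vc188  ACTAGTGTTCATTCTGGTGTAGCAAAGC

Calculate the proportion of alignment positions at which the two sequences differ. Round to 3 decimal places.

The sequences differ at positions 1 (T/A), 2 (A/C), 3 (A/T), 4 (G/A), 5 (T/G), 11 (G/A), 15 (A/T), 17 (T/G).
There are 8 differences over 28 sites, so p = 8/28 = 0.286.

0.286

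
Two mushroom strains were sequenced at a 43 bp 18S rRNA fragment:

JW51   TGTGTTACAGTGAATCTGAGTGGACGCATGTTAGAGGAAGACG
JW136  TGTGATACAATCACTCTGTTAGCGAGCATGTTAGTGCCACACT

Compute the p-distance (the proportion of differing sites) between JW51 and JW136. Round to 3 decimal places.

The sequences differ at positions 5 (T/A), 10 (G/A), 12 (G/C), 14 (A/C), 19 (A/T), 20 (G/T), 21 (T/A), 23 (G/C), 24 (A/G), 25 (C/A), 35 (A/T), 37 (G/C), 38 (A/C), 40 (G/C), 43 (G/T).
There are 15 differences over 43 sites, so p = 15/43 = 0.349.

0.349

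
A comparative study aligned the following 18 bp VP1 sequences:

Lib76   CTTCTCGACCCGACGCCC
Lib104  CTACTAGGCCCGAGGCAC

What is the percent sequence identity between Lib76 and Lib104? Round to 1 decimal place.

72.2%

The sequences differ at positions 3 (T/A), 6 (C/A), 8 (A/G), 14 (C/G), 17 (C/A).
13 of the 18 sites match, so the percent identity is 13/18 × 100 = 72.2%.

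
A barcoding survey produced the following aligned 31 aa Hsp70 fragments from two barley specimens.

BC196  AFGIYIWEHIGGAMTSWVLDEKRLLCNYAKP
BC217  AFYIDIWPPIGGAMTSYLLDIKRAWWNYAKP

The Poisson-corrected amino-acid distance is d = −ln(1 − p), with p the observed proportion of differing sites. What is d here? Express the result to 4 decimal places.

The sequences differ at positions 3 (G/Y), 5 (Y/D), 8 (E/P), 9 (H/P), 17 (W/Y), 18 (V/L), 21 (E/I), 24 (L/A), 25 (L/W), 26 (C/W).
p = 10/31 = 0.322581.
d = −ln(1 − 0.322581) = −ln(0.677419) = 0.3895.

0.3895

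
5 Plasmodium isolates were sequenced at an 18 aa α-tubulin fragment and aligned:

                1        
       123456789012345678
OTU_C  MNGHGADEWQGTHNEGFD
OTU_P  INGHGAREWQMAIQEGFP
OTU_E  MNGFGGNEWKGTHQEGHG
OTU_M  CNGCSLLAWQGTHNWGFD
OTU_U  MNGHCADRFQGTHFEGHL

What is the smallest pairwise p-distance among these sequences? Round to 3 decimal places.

Pairwise Hamming distances:
  OTU_C vs OTU_P: 7
  OTU_C vs OTU_E: 7
  OTU_C vs OTU_M: 7
  OTU_C vs OTU_U: 6
  OTU_P vs OTU_E: 10
  OTU_P vs OTU_M: 12
  OTU_P vs OTU_U: 11
  OTU_E vs OTU_M: 11
  OTU_E vs OTU_U: 9
  OTU_M vs OTU_U: 11
The smallest is 6 mismatches, between OTU_C and OTU_U; p = 6/18 = 0.333.

0.333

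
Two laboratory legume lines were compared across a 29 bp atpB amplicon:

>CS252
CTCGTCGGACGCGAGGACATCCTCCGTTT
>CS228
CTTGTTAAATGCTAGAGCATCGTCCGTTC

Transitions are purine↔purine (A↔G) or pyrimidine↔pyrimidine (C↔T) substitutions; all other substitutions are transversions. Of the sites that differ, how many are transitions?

Differing sites — 3:C/T (Ti); 6:C/T (Ti); 7:G/A (Ti); 8:G/A (Ti); 10:C/T (Ti); 13:G/T (Tv); 16:G/A (Ti); 17:A/G (Ti); 22:C/G (Tv); 29:T/C (Ti).
Of the 10 differences, 8 transitions and 2 transversions, so the answer is 8.

8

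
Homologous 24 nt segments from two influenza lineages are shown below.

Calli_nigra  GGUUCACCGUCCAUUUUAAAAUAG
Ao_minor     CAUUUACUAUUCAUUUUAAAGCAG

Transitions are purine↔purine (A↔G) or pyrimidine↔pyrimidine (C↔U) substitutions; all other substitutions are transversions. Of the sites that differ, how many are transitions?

7

Differing sites — 1:G/C (Tv); 2:G/A (Ti); 5:C/U (Ti); 8:C/U (Ti); 9:G/A (Ti); 11:C/U (Ti); 21:A/G (Ti); 22:U/C (Ti).
Of the 8 differences, 7 transitions and 1 transversion, so the answer is 7.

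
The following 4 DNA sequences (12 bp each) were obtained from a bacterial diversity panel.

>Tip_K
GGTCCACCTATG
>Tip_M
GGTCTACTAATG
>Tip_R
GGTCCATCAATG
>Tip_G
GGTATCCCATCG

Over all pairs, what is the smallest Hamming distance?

Pairwise Hamming distances:
  Tip_K vs Tip_M: 3
  Tip_K vs Tip_R: 2
  Tip_K vs Tip_G: 6
  Tip_M vs Tip_R: 3
  Tip_M vs Tip_G: 5
  Tip_R vs Tip_G: 6
The smallest is 2, between Tip_K and Tip_R.

2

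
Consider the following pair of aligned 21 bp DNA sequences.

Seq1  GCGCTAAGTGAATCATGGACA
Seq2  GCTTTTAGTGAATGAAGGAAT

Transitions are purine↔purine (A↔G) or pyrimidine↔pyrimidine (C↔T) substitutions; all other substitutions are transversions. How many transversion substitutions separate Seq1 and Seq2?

Mismatches occur at site 3 (G→T, transversion), site 4 (C→T, transition), site 6 (A→T, transversion), site 14 (C→G, transversion), site 16 (T→A, transversion), site 20 (C→A, transversion), site 21 (A→T, transversion).
Of the 7 differences, 1 transition and 6 transversions, so the answer is 6.

6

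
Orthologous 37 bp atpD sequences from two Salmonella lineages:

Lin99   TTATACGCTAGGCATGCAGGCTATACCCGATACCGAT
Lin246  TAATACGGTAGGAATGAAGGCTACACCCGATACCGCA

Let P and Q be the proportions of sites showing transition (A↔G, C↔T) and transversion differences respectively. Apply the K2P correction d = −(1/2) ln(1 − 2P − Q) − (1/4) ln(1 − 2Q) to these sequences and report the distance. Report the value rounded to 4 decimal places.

0.2198

The sequences differ at positions 2 (T/A, transversion), 8 (C/G, transversion), 13 (C/A, transversion), 17 (C/A, transversion), 24 (T/C, transition), 36 (A/C, transversion), 37 (T/A, transversion).
Of the 7 differences, 1 transition and 6 transversions over 37 sites: P = 1/37 = 0.027027, Q = 6/37 = 0.162162.
d = −0.5·ln(0.783784) − 0.25·ln(0.675676) = −0.5·(-0.243622) − 0.25·(-0.392042) = 0.2198.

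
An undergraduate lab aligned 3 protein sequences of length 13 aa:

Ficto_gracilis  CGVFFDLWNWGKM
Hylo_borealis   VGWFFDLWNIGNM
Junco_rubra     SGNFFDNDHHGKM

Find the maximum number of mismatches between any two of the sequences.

7

Pairwise Hamming distances:
  Ficto_gracilis vs Hylo_borealis: 4
  Ficto_gracilis vs Junco_rubra: 6
  Hylo_borealis vs Junco_rubra: 7
The largest is 7, between Hylo_borealis and Junco_rubra.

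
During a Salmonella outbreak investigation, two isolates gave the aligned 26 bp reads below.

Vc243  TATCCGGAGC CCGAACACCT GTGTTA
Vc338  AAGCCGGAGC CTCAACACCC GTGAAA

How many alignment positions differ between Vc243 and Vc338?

Mismatches occur at site 1 (T↔A), site 3 (T↔G), site 12 (C↔T), site 13 (G↔C), site 20 (T↔C), site 24 (T↔A), site 25 (T↔A).
That gives 7 mismatches out of 26 aligned sites, so the Hamming distance is 7.

7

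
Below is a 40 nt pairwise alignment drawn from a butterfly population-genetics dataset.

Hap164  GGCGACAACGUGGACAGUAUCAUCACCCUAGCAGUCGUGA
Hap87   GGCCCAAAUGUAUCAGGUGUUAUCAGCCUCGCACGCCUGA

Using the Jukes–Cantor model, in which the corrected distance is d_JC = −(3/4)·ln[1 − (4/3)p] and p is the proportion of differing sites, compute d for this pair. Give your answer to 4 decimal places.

0.5716

Differing sites — 4:G/C; 5:A/C; 6:C/A; 9:C/U; 12:G/A; 13:G/U; 14:A/C; 15:C/A; 16:A/G; 19:A/G; 21:C/U; 26:C/G; 30:A/C; 34:G/C; 35:U/G; 37:G/C.
p = 16/40 = 0.400000.
d = −0.75 · ln(1 − (4/3)·0.400000) = −0.75 · ln(0.466667) = −0.75 · (-0.762139) = 0.5716.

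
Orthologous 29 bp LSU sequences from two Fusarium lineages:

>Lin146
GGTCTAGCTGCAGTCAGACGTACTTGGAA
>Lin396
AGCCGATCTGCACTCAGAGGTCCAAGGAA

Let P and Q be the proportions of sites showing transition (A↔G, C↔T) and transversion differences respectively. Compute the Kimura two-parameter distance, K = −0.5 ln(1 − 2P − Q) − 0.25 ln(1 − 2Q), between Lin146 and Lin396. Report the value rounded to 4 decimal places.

0.4033

Differing sites — 1:G/A (Ti); 3:T/C (Ti); 5:T/G (Tv); 7:G/T (Tv); 13:G/C (Tv); 19:C/G (Tv); 22:A/C (Tv); 24:T/A (Tv); 25:T/A (Tv).
Of the 9 differences, 2 transitions and 7 transversions over 29 sites: P = 2/29 = 0.068966, Q = 7/29 = 0.241379.
d = −0.5·ln(0.620689) − 0.25·ln(0.517242) = −0.5·(-0.476925) − 0.25·(-0.659244) = 0.4033.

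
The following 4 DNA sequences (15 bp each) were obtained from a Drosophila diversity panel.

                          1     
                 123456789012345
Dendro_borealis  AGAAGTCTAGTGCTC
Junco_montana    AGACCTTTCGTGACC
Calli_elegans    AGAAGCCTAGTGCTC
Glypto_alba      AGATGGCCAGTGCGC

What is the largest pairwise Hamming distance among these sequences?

Pairwise Hamming distances:
  Dendro_borealis vs Junco_montana: 6
  Dendro_borealis vs Calli_elegans: 1
  Dendro_borealis vs Glypto_alba: 4
  Junco_montana vs Calli_elegans: 7
  Junco_montana vs Glypto_alba: 8
  Calli_elegans vs Glypto_alba: 4
The largest is 8, between Junco_montana and Glypto_alba.

8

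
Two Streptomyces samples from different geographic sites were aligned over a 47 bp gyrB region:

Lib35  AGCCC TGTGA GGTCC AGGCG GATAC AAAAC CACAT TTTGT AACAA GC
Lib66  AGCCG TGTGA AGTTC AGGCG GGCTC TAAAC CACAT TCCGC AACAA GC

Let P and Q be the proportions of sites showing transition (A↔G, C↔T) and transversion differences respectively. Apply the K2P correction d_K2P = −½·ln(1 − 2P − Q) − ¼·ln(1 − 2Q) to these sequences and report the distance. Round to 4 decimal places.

The sequences differ at positions 5 (C/G, transversion), 11 (G/A, transition), 14 (C/T, transition), 22 (A/G, transition), 23 (T/C, transition), 24 (A/T, transversion), 26 (A/T, transversion), 37 (T/C, transition), 38 (T/C, transition), 40 (T/C, transition).
Of the 10 differences, 7 transitions and 3 transversions over 47 sites: P = 7/47 = 0.148936, Q = 3/47 = 0.063830.
d = −0.5·ln(0.638298) − 0.25·ln(0.872340) = −0.5·(-0.448950) − 0.25·(-0.136576) = 0.2586.

0.2586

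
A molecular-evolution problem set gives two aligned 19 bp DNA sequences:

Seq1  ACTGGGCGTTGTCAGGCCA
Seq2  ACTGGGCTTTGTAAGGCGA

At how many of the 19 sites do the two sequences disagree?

Differing sites — 8:G/T; 13:C/A; 18:C/G.
That gives 3 mismatches out of 19 aligned sites, so the Hamming distance is 3.

3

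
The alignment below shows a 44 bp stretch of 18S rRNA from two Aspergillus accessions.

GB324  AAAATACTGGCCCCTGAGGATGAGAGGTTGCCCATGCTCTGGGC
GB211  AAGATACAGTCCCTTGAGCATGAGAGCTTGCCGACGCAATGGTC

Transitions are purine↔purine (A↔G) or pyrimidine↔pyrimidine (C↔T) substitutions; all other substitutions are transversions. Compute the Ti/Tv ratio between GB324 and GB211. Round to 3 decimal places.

The sequences differ at positions 3 (A/G, transition), 8 (T/A, transversion), 10 (G/T, transversion), 14 (C/T, transition), 19 (G/C, transversion), 27 (G/C, transversion), 33 (C/G, transversion), 35 (T/C, transition), 38 (T/A, transversion), 39 (C/A, transversion), 43 (G/T, transversion).
Of the 11 differences, 3 transitions and 8 transversions, so Ti/Tv = 3/8 = 0.375.

0.375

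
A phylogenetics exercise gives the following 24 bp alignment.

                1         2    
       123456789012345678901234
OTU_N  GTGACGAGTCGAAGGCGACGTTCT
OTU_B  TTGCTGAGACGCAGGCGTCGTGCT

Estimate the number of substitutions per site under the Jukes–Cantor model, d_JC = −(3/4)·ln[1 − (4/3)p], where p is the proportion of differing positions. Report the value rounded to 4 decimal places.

0.3694

Differing sites — 1:G/T; 4:A/C; 5:C/T; 9:T/A; 12:A/C; 18:A/T; 22:T/G.
p = 7/24 = 0.291667.
d = −0.75 · ln(1 − (4/3)·0.291667) = −0.75 · ln(0.611111) = −0.75 · (-0.492477) = 0.3694.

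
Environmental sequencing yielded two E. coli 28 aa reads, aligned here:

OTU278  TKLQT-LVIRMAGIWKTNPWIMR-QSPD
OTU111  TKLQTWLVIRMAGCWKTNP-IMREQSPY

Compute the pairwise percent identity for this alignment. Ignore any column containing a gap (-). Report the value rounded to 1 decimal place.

Excluding the 3 gap columns leaves 25 comparable sites.
Differing sites — 14:I/C; 28:D/Y.
23 of the 25 comparable sites match, so the percent identity is 23/25 × 100 = 92.0%.

92.0%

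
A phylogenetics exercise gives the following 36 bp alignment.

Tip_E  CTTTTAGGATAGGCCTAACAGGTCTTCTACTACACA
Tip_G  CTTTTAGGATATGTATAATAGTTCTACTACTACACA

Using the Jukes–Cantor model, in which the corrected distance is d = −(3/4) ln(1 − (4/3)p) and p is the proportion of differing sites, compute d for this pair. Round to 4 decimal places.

Mismatches occur at site 12 (G↔T), site 14 (C↔T), site 15 (C↔A), site 19 (C↔T), site 22 (G↔T), site 26 (T↔A).
p = 6/36 = 0.166667.
d = −0.75 · ln(1 − (4/3)·0.166667) = −0.75 · ln(0.777777) = −0.75 · (-0.251315) = 0.1885.

0.1885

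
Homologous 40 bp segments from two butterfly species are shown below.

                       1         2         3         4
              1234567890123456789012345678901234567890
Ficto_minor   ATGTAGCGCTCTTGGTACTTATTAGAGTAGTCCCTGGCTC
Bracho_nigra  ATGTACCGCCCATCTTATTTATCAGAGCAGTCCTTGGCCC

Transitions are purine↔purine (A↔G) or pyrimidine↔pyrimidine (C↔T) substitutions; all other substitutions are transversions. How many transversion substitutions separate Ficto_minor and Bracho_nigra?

The sequences differ at positions 6 (G/C, transversion), 10 (T/C, transition), 12 (T/A, transversion), 14 (G/C, transversion), 15 (G/T, transversion), 18 (C/T, transition), 23 (T/C, transition), 28 (T/C, transition), 34 (C/T, transition), 39 (T/C, transition).
Of the 10 differences, 6 transitions and 4 transversions, so the answer is 4.

4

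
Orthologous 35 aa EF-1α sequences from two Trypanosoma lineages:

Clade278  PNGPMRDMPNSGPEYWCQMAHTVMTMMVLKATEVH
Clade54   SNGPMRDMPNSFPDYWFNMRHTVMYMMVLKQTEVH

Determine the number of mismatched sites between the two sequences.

Mismatches occur at site 1 (P→S), site 12 (G→F), site 14 (E→D), site 17 (C→F), site 18 (Q→N), site 20 (A→R), site 25 (T→Y), site 31 (A→Q).
That gives 8 mismatches out of 35 aligned sites, so the Hamming distance is 8.

8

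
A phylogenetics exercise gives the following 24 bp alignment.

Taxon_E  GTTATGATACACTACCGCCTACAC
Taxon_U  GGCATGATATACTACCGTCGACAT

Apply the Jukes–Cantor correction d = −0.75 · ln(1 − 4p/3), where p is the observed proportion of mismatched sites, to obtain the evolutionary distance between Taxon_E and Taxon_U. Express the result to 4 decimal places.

Differing sites — 2:T/G; 3:T/C; 10:C/T; 18:C/T; 20:T/G; 24:C/T.
p = 6/24 = 0.250000.
d = −0.75 · ln(1 − (4/3)·0.250000) = −0.75 · ln(0.666667) = −0.75 · (-0.405465) = 0.3041.

0.3041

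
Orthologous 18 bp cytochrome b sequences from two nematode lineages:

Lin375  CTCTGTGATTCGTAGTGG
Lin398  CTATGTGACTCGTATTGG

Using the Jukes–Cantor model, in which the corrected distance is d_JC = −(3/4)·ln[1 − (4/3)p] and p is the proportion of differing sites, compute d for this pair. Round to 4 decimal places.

0.1885

Differing sites — 3:C/A; 9:T/C; 15:G/T.
p = 3/18 = 0.166667.
d = −0.75 · ln(1 − (4/3)·0.166667) = −0.75 · ln(0.777777) = −0.75 · (-0.251315) = 0.1885.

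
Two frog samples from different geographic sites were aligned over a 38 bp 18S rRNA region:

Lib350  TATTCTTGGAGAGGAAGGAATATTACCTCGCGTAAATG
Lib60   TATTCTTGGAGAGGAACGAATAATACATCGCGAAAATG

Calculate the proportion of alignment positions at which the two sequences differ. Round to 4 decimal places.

Differing sites — 17:G/C; 23:T/A; 27:C/A; 33:T/A.
There are 4 differences over 38 sites, so p = 4/38 = 0.1053.

0.1053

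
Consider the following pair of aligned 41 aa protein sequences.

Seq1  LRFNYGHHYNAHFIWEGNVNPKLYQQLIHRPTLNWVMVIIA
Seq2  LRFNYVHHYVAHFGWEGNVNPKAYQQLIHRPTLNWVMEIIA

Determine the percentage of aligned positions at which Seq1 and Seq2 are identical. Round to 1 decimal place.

87.8%

Mismatches occur at site 6 (G/V), site 10 (N/V), site 14 (I/G), site 23 (L/A), site 38 (V/E).
36 of the 41 sites match, so the percent identity is 36/41 × 100 = 87.8%.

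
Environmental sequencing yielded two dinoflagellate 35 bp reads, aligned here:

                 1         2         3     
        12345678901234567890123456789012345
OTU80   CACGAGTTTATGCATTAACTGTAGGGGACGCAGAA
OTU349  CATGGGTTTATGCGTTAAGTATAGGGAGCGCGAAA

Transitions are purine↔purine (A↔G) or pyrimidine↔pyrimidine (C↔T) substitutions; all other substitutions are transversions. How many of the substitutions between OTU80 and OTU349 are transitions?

The sequences differ at positions 3 (C/T, transition), 5 (A/G, transition), 14 (A/G, transition), 19 (C/G, transversion), 21 (G/A, transition), 27 (G/A, transition), 28 (A/G, transition), 32 (A/G, transition), 33 (G/A, transition).
Of the 9 differences, 8 transitions and 1 transversion, so the answer is 8.

8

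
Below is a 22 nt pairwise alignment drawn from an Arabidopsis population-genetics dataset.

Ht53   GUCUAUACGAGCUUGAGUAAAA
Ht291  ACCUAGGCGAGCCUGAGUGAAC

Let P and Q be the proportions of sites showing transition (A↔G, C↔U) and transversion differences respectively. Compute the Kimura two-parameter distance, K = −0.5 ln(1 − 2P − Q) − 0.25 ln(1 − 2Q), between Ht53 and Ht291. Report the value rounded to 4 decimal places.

Differing sites — 1:G/A (Ti); 2:U/C (Ti); 6:U/G (Tv); 7:A/G (Ti); 13:U/C (Ti); 19:A/G (Ti); 22:A/C (Tv).
Of the 7 differences, 5 transitions and 2 transversions over 22 sites: P = 5/22 = 0.227273, Q = 2/22 = 0.090909.
d = −0.5·ln(0.454545) − 0.25·ln(0.818182) = −0.5·(-0.788458) − 0.25·(-0.200670) = 0.4444.

0.4444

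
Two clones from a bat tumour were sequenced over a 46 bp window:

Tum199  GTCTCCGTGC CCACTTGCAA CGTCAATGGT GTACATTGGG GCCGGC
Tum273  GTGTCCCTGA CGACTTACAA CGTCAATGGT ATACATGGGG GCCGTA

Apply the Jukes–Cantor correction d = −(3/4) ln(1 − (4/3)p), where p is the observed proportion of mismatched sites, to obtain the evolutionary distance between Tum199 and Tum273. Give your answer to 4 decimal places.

Mismatches occur at site 3 (C→G), site 7 (G→C), site 10 (C→A), site 12 (C→G), site 17 (G→A), site 31 (G→A), site 37 (T→G), site 45 (G→T), site 46 (C→A).
p = 9/46 = 0.195652.
d = −0.75 · ln(1 − (4/3)·0.195652) = −0.75 · ln(0.739131) = −0.75 · (-0.302280) = 0.2267.

0.2267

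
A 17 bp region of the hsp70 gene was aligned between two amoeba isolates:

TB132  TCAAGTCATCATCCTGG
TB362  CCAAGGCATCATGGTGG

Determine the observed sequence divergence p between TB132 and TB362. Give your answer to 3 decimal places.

Differing sites — 1:T/C; 6:T/G; 13:C/G; 14:C/G.
There are 4 differences over 17 sites, so p = 4/17 = 0.235.

0.235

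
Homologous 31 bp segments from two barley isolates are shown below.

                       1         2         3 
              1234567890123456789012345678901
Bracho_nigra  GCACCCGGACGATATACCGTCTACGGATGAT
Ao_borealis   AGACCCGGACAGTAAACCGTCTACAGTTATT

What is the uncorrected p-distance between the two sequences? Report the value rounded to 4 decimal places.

The sequences differ at positions 1 (G/A), 2 (C/G), 11 (G/A), 12 (A/G), 15 (T/A), 25 (G/A), 27 (A/T), 29 (G/A), 30 (A/T).
There are 9 differences over 31 sites, so p = 9/31 = 0.2903.

0.2903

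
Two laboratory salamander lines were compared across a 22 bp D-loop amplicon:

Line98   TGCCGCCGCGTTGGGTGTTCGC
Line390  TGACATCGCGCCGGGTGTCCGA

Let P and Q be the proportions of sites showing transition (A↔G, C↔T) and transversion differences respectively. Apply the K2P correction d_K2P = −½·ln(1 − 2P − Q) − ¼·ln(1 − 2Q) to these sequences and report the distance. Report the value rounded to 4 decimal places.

0.4444

Mismatches occur at site 3 (C/A, transversion), site 5 (G/A, transition), site 6 (C/T, transition), site 11 (T/C, transition), site 12 (T/C, transition), site 19 (T/C, transition), site 22 (C/A, transversion).
Of the 7 differences, 5 transitions and 2 transversions over 22 sites: P = 5/22 = 0.227273, Q = 2/22 = 0.090909.
d = −0.5·ln(0.454545) − 0.25·ln(0.818182) = −0.5·(-0.788458) − 0.25·(-0.200670) = 0.4444.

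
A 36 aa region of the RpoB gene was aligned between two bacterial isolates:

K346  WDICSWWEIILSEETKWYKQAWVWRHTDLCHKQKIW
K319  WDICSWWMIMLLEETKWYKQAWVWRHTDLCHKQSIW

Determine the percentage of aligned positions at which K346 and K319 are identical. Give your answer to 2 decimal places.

The sequences differ at positions 8 (E/M), 10 (I/M), 12 (S/L), 34 (K/S).
32 of the 36 sites match, so the percent identity is 32/36 × 100 = 88.89%.

88.89%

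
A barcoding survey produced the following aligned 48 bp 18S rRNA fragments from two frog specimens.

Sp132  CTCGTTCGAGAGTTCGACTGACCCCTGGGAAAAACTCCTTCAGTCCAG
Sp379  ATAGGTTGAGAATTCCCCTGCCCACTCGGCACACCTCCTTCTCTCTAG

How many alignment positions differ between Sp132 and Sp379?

16

The sequences differ at positions 1 (C/A), 3 (C/A), 5 (T/G), 7 (C/T), 12 (G/A), 16 (G/C), 17 (A/C), 21 (A/C), 24 (C/A), 27 (G/C), 30 (A/C), 32 (A/C), 34 (A/C), 42 (A/T), 43 (G/C), 46 (C/T).
That gives 16 mismatches out of 48 aligned sites, so the Hamming distance is 16.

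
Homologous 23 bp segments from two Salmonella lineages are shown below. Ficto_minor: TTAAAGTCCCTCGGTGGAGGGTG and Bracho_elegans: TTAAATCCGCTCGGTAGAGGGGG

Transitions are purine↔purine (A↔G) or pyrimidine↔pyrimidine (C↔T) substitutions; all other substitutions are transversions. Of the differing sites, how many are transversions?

The sequences differ at positions 6 (G/T, transversion), 7 (T/C, transition), 9 (C/G, transversion), 16 (G/A, transition), 22 (T/G, transversion).
Of the 5 differences, 2 transitions and 3 transversions, so the answer is 3.

3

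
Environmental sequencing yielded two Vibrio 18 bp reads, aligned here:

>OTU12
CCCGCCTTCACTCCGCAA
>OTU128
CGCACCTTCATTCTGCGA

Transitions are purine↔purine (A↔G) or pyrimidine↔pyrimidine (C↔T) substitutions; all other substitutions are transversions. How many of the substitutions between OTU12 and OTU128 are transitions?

Differing sites — 2:C/G (Tv); 4:G/A (Ti); 11:C/T (Ti); 14:C/T (Ti); 17:A/G (Ti).
Of the 5 differences, 4 transitions and 1 transversion, so the answer is 4.

4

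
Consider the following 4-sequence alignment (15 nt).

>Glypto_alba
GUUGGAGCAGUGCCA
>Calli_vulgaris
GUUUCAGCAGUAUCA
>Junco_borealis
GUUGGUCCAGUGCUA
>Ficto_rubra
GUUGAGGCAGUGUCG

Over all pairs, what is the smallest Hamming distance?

3

Pairwise Hamming distances:
  Glypto_alba vs Calli_vulgaris: 4
  Glypto_alba vs Junco_borealis: 3
  Glypto_alba vs Ficto_rubra: 4
  Calli_vulgaris vs Junco_borealis: 7
  Calli_vulgaris vs Ficto_rubra: 5
  Junco_borealis vs Ficto_rubra: 6
The smallest is 3, between Glypto_alba and Junco_borealis.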